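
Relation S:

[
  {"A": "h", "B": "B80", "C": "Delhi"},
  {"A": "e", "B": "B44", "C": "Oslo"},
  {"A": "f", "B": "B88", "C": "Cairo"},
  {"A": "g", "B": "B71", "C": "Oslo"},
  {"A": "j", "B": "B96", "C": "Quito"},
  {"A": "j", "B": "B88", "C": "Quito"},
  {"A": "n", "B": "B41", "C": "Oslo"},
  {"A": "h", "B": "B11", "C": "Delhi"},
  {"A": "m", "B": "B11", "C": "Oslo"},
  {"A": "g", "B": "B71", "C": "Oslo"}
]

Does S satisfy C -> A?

C=Delhi: 2 rows → A = h, h ✓
C=Oslo: 5 rows → A takes values {e, g, n, m} — violation
C=Cairo: 1 row → A = f ✓
C=Quito: 2 rows → A = j, j ✓
Two rows agree on C but differ on A, so C -> A does not hold.

No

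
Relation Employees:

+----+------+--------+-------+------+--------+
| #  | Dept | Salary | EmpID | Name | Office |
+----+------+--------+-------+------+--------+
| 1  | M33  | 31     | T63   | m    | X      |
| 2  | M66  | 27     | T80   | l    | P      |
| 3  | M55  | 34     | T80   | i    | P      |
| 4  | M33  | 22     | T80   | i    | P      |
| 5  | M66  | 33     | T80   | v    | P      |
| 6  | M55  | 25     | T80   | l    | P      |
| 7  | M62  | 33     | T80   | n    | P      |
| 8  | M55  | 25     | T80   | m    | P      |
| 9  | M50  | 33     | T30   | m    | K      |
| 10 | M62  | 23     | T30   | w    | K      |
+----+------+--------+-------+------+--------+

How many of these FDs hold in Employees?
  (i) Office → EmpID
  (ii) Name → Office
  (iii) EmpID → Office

2

(i) Office → EmpID: every LHS value maps to a single RHS value — holds.
(ii) Name → Office: Name=m: rows 1, 8, 9 → Office takes values {X, P, K} — violation — fails.
(iii) EmpID → Office: every LHS value maps to a single RHS value — holds.
2 of the 3 dependencies hold.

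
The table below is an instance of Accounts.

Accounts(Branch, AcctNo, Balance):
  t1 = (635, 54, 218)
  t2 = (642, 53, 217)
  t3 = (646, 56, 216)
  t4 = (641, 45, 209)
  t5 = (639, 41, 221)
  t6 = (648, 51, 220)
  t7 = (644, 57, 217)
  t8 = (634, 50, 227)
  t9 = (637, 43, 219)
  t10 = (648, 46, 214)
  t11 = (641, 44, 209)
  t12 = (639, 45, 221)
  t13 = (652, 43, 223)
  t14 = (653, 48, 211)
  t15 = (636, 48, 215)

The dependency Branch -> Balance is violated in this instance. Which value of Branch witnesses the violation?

648

Branch=635: row 1 → Balance = 218 ✓
Branch=642: row 2 → Balance = 217 ✓
Branch=646: row 3 → Balance = 216 ✓
Branch=641: rows 4, 11 → Balance = 209, 209 ✓
Branch=639: rows 5, 12 → Balance = 221, 221 ✓
Branch=648: rows 6, 10 → Balance takes values {220, 214} — violation
Branch=644: row 7 → Balance = 217 ✓
Branch=634: row 8 → Balance = 227 ✓
Branch=637: row 9 → Balance = 219 ✓
Branch=652: row 13 → Balance = 223 ✓
Branch=653: row 14 → Balance = 211 ✓
Branch=636: row 15 → Balance = 215 ✓
The only Branch value with inconsistent Balance is Branch=648.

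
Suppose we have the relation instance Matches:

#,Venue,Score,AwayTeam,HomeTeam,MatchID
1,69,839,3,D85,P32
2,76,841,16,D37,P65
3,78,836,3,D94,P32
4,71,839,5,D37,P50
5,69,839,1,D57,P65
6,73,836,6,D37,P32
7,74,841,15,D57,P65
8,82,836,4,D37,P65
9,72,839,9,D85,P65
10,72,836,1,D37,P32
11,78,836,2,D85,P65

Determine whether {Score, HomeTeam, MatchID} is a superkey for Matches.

Rows 6 and 10 have the same {Score, HomeTeam, MatchID} value (Score=836, HomeTeam=D37, MatchID=P32) but are distinct tuples, so {Score, HomeTeam, MatchID} does not determine every attribute — not a superkey.

No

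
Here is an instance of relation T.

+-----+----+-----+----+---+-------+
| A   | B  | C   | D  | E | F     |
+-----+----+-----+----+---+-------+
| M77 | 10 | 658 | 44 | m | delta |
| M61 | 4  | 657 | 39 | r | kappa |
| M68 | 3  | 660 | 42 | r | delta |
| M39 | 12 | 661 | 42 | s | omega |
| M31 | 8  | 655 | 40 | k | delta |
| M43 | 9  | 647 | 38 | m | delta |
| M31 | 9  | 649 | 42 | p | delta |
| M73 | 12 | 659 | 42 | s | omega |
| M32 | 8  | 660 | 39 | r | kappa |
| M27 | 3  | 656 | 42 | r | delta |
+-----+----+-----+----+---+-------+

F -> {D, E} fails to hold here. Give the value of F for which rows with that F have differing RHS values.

delta

F=delta: 6 rows → {D,E} takes values {(44, m), (42, r), (40, k), (38, m), (42, p)} — violation
F=kappa: 2 rows → {D,E} = (39, r), (39, r) ✓
F=omega: 2 rows → {D,E} = (42, s), (42, s) ✓
The only F value with inconsistent RHS is F=delta.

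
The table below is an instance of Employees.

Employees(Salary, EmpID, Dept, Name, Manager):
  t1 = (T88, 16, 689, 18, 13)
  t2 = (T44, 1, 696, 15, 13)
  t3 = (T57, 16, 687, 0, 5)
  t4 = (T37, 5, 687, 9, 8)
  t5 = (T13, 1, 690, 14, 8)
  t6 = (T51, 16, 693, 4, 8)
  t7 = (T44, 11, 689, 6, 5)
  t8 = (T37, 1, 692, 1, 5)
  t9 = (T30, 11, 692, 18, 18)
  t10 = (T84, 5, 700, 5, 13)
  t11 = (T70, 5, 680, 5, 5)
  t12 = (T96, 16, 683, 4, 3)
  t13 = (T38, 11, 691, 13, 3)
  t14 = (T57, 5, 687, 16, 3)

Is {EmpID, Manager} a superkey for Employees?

Yes

All 14 rows have distinct {EmpID, Manager} values, so {EmpID, Manager} → (all attributes) holds and {EmpID, Manager} is a superkey.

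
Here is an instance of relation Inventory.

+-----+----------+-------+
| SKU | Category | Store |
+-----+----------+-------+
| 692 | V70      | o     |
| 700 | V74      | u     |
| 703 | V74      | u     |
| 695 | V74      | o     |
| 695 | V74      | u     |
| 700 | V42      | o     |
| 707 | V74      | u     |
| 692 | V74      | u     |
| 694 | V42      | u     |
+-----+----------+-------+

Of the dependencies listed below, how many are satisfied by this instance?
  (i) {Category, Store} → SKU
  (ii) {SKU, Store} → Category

(i) {Category, Store} → SKU: (Category=V74, Store=u): 5 rows → SKU takes values {700, 703, 695, 707, 692} — violation — fails.
(ii) {SKU, Store} → Category: every LHS value maps to a single RHS value — holds.
1 of the 2 dependencies holds.

1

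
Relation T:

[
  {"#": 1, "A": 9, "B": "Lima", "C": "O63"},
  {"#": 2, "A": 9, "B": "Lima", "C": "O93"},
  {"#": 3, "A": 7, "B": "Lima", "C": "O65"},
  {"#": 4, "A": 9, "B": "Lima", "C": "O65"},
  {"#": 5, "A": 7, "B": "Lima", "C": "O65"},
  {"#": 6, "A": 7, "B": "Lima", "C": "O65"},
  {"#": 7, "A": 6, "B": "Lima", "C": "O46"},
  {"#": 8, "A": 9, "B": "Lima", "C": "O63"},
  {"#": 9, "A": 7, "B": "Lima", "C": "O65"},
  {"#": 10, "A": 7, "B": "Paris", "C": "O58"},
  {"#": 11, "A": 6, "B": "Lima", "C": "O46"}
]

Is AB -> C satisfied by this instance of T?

(A=9, B=Lima): rows 1, 2, 4, 8 → C takes values {O63, O93, O65} — violation
(A=7, B=Lima): rows 3, 5, 6, 9 → C = O65, O65, O65, O65 ✓
(A=6, B=Lima): rows 7, 11 → C = O46, O46 ✓
(A=7, B=Paris): row 10 → C = O58 ✓
Two rows agree on AB but differ on C, so AB -> C does not hold.

No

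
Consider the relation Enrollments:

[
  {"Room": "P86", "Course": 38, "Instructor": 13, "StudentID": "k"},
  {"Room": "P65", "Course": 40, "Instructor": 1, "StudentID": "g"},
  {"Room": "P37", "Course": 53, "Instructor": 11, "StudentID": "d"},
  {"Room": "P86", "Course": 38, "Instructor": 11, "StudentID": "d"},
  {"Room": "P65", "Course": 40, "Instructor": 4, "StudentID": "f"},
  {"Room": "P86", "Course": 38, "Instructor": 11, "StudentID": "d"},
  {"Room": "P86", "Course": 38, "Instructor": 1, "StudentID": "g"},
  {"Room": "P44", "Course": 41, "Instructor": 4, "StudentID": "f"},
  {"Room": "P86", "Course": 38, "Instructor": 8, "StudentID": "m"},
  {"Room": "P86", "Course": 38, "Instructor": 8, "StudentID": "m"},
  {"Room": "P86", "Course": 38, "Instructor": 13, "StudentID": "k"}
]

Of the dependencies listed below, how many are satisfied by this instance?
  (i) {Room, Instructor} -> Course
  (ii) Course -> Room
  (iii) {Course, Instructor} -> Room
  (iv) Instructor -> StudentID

4

(i) {Room, Instructor} -> Course: every LHS value maps to a single RHS value — holds.
(ii) Course -> Room: every LHS value maps to a single RHS value — holds.
(iii) {Course, Instructor} -> Room: every LHS value maps to a single RHS value — holds.
(iv) Instructor -> StudentID: every LHS value maps to a single RHS value — holds.
4 of the 4 dependencies hold.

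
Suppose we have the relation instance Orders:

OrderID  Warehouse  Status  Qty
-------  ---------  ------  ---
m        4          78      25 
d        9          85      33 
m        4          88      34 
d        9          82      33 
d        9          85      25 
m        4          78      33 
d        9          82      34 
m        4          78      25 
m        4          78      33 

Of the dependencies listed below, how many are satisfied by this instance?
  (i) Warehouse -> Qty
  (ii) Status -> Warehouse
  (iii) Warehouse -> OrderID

(i) Warehouse -> Qty: Warehouse=4: 5 rows → Qty takes values {25, 34, 33} — violation; Warehouse=9: 4 rows → Qty takes values {33, 25, 34} — violation — fails.
(ii) Status -> Warehouse: every LHS value maps to a single RHS value — holds.
(iii) Warehouse -> OrderID: every LHS value maps to a single RHS value — holds.
2 of the 3 dependencies hold.

2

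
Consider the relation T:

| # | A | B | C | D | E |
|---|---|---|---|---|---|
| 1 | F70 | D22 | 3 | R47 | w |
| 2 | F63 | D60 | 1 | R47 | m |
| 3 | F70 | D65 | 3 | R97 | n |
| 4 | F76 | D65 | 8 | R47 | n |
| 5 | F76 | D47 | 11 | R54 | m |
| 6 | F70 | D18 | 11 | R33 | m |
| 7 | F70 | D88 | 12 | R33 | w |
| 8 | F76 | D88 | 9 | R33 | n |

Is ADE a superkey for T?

Yes

All 8 rows have distinct ADE values, so ADE → (all attributes) holds and ADE is a superkey.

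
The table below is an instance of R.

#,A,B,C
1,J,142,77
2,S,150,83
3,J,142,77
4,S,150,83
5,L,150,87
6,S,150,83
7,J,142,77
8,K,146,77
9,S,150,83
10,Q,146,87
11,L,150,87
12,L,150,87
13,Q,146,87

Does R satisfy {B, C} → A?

(B=142, C=77): rows 1, 3, 7 → A = J, J, J ✓
(B=150, C=83): rows 2, 4, 6, 9 → A = S, S, S, S ✓
(B=150, C=87): rows 5, 11, 12 → A = L, L, L ✓
(B=146, C=77): row 8 → A = K ✓
(B=146, C=87): rows 10, 13 → A = Q, Q ✓
Every {B, C} value is associated with a single A value, so {B, C} → A holds.

Yes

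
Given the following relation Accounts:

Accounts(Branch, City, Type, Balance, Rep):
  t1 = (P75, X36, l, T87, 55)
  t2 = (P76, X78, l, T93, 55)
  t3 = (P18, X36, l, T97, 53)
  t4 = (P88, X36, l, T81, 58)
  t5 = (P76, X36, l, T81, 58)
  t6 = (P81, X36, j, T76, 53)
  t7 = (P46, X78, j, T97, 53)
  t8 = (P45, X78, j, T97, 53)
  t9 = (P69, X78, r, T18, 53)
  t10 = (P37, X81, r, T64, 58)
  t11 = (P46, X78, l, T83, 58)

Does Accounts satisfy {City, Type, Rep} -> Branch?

(City=X36, Type=l, Rep=55): row 1 → Branch = P75 ✓
(City=X78, Type=l, Rep=55): row 2 → Branch = P76 ✓
(City=X36, Type=l, Rep=53): row 3 → Branch = P18 ✓
(City=X36, Type=l, Rep=58): rows 4, 5 → Branch takes values {P88, P76} — violation
(City=X36, Type=j, Rep=53): row 6 → Branch = P81 ✓
(City=X78, Type=j, Rep=53): rows 7, 8 → Branch takes values {P46, P45} — violation
(City=X78, Type=r, Rep=53): row 9 → Branch = P69 ✓
(City=X81, Type=r, Rep=58): row 10 → Branch = P37 ✓
(City=X78, Type=l, Rep=58): row 11 → Branch = P46 ✓
Two rows agree on {City, Type, Rep} but differ on Branch, so {City, Type, Rep} -> Branch does not hold.

No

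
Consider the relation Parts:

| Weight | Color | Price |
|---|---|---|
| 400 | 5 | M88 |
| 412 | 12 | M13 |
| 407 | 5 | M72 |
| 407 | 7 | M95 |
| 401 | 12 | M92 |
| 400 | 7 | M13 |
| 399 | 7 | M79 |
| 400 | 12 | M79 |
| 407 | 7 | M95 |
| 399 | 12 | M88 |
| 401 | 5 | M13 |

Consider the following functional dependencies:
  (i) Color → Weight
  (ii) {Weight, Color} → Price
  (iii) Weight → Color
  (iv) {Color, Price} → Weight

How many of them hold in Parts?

(i) Color → Weight: Color=5: 3 rows → Weight takes values {400, 407, 401} — violation; Color=12: 4 rows → Weight takes values {412, 401, 400, 399} — violation; Color=7: 4 rows → Weight takes values {407, 400, 399} — violation — fails.
(ii) {Weight, Color} → Price: every LHS value maps to a single RHS value — holds.
(iii) Weight → Color: Weight=400: 3 rows → Color takes values {5, 7, 12} — violation; Weight=407: 3 rows → Color takes values {5, 7} — violation; Weight=401: 2 rows → Color takes values {12, 5} — violation; Weight=399: 2 rows → Color takes values {7, 12} — violation — fails.
(iv) {Color, Price} → Weight: every LHS value maps to a single RHS value — holds.
2 of the 4 dependencies hold.

2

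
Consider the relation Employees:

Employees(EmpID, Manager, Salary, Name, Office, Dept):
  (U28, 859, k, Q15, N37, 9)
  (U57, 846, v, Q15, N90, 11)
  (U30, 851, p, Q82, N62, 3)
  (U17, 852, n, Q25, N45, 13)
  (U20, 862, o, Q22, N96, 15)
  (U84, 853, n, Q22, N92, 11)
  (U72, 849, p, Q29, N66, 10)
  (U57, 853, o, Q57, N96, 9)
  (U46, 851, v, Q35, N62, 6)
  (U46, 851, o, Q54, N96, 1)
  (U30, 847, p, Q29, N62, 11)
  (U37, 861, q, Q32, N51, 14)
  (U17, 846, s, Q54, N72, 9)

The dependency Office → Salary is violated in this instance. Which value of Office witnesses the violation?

Office=N37: 1 row → Salary = k ✓
Office=N90: 1 row → Salary = v ✓
Office=N62: 3 rows → Salary takes values {p, v} — violation
Office=N45: 1 row → Salary = n ✓
Office=N96: 3 rows → Salary = o, o, o ✓
Office=N92: 1 row → Salary = n ✓
Office=N66: 1 row → Salary = p ✓
Office=N51: 1 row → Salary = q ✓
Office=N72: 1 row → Salary = s ✓
The only Office value with inconsistent Salary is Office=N62.

N62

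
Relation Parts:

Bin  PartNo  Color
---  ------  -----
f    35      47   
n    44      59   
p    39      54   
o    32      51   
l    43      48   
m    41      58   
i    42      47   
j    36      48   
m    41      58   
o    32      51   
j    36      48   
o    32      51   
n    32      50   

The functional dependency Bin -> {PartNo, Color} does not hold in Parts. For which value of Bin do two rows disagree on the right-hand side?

Bin=f: 1 row → {PartNo,Color} = (35, 47) ✓
Bin=n: 2 rows → {PartNo,Color} takes values {(44, 59), (32, 50)} — violation
Bin=p: 1 row → {PartNo,Color} = (39, 54) ✓
Bin=o: 3 rows → {PartNo,Color} = (32, 51), (32, 51), (32, 51) ✓
Bin=l: 1 row → {PartNo,Color} = (43, 48) ✓
Bin=m: 2 rows → {PartNo,Color} = (41, 58), (41, 58) ✓
Bin=i: 1 row → {PartNo,Color} = (42, 47) ✓
Bin=j: 2 rows → {PartNo,Color} = (36, 48), (36, 48) ✓
The only Bin value with inconsistent RHS is Bin=n.

n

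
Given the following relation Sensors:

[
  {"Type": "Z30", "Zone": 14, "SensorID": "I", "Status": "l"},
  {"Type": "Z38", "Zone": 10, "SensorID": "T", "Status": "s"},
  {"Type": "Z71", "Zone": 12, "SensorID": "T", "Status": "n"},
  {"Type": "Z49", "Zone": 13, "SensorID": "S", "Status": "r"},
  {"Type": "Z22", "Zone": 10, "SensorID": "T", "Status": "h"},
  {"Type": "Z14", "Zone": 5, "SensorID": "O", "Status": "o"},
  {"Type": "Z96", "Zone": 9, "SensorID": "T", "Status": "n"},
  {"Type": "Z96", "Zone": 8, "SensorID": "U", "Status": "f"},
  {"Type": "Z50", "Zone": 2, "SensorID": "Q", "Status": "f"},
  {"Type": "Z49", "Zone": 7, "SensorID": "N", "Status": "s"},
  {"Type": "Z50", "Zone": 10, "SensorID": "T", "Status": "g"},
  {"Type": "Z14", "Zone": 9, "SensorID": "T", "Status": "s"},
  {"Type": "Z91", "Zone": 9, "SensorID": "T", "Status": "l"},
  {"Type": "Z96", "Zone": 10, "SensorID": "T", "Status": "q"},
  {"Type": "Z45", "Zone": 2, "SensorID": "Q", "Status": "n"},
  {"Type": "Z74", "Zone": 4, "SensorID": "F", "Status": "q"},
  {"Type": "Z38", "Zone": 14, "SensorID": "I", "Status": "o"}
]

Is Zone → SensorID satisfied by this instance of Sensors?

Zone=14: 2 rows → SensorID = I, I ✓
Zone=10: 4 rows → SensorID = T, T, T, T ✓
Zone=12: 1 row → SensorID = T ✓
Zone=13: 1 row → SensorID = S ✓
Zone=5: 1 row → SensorID = O ✓
Zone=9: 3 rows → SensorID = T, T, T ✓
Zone=8: 1 row → SensorID = U ✓
Zone=2: 2 rows → SensorID = Q, Q ✓
Zone=7: 1 row → SensorID = N ✓
Zone=4: 1 row → SensorID = F ✓
Every Zone value is associated with a single SensorID value, so Zone → SensorID holds.

Yes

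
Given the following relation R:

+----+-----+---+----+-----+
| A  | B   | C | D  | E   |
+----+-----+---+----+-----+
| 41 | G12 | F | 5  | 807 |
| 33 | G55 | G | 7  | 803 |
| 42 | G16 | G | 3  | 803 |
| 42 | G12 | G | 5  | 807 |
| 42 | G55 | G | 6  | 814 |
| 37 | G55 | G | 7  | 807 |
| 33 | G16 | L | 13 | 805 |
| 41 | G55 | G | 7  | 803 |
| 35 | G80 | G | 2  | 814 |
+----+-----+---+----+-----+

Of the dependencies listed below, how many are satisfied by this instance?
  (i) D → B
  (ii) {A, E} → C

2

(i) D → B: every LHS value maps to a single RHS value — holds.
(ii) {A, E} → C: every LHS value maps to a single RHS value — holds.
2 of the 2 dependencies hold.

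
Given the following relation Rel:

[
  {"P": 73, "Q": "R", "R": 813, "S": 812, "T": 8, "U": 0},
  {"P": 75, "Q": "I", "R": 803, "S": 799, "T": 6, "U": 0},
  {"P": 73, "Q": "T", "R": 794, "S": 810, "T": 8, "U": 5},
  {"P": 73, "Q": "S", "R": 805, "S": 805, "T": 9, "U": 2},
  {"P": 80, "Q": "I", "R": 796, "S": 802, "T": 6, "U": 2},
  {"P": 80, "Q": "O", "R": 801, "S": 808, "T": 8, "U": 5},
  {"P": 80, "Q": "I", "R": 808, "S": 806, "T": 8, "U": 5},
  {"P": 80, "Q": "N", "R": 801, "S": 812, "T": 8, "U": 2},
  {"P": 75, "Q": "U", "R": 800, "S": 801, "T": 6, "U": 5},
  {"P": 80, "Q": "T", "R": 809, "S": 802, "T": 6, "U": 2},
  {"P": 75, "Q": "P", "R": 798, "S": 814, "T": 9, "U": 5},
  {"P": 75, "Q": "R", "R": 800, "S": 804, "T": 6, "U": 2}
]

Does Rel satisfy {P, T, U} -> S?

(P=73, T=8, U=0): 1 row → S = 812 ✓
(P=75, T=6, U=0): 1 row → S = 799 ✓
(P=73, T=8, U=5): 1 row → S = 810 ✓
(P=73, T=9, U=2): 1 row → S = 805 ✓
(P=80, T=6, U=2): 2 rows → S = 802, 802 ✓
(P=80, T=8, U=5): 2 rows → S takes values {808, 806} — violation
(P=80, T=8, U=2): 1 row → S = 812 ✓
(P=75, T=6, U=5): 1 row → S = 801 ✓
(P=75, T=9, U=5): 1 row → S = 814 ✓
(P=75, T=6, U=2): 1 row → S = 804 ✓
Two rows agree on {P, T, U} but differ on S, so {P, T, U} -> S does not hold.

No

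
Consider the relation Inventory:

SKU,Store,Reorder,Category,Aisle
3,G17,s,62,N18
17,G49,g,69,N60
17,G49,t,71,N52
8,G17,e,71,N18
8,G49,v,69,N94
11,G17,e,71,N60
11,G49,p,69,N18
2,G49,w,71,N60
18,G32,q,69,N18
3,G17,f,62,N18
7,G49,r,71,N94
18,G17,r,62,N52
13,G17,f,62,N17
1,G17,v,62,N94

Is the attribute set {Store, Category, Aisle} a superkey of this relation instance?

Two distinct rows share (Store=G17, Category=62, Aisle=N18), so {Store, Category, Aisle} does not determine every attribute — not a superkey.

No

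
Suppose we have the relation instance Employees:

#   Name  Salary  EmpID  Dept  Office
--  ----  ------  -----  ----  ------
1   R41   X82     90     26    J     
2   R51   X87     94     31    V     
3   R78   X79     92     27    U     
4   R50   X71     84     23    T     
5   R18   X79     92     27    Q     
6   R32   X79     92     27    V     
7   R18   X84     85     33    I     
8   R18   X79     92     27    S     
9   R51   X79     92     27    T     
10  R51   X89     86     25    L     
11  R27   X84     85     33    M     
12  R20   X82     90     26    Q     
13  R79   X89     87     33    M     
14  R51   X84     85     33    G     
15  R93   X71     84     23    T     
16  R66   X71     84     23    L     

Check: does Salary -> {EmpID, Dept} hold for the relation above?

Salary=X82: rows 1, 12 → {EmpID,Dept} = (90, 26), (90, 26) ✓
Salary=X87: row 2 → {EmpID,Dept} = (94, 31) ✓
Salary=X79: rows 3, 5, 6, 8, 9 → {EmpID,Dept} = (92, 27), (92, 27), (92, 27), (92, 27), (92, 27) ✓
Salary=X71: rows 4, 15, 16 → {EmpID,Dept} = (84, 23), (84, 23), (84, 23) ✓
Salary=X84: rows 7, 11, 14 → {EmpID,Dept} = (85, 33), (85, 33), (85, 33) ✓
Salary=X89: rows 10, 13 → {EmpID,Dept} takes values {(86, 25), (87, 33)} — violation
Two rows agree on Salary but differ on {EmpID, Dept}, so Salary -> {EmpID, Dept} does not hold.

No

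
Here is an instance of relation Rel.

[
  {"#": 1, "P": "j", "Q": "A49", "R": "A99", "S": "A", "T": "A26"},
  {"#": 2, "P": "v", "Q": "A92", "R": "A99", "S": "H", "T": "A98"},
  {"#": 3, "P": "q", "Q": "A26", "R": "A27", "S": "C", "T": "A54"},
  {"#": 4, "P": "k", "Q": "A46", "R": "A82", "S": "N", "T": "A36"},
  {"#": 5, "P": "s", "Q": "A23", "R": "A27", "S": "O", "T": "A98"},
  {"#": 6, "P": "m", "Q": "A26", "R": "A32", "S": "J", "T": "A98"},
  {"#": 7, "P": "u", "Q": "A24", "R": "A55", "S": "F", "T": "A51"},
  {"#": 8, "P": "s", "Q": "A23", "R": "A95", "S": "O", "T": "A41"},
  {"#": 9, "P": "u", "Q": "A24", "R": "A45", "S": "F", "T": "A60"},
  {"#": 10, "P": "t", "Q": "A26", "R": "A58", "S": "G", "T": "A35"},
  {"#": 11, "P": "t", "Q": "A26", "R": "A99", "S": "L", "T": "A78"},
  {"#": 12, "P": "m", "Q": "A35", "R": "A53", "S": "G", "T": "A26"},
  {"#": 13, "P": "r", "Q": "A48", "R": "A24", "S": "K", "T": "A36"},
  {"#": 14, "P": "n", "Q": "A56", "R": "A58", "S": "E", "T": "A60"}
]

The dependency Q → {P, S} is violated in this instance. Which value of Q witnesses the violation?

A26

Q=A49: row 1 → {P,S} = (j, A) ✓
Q=A92: row 2 → {P,S} = (v, H) ✓
Q=A26: rows 3, 6, 10, 11 → {P,S} takes values {(q, C), (m, J), (t, G), (t, L)} — violation
Q=A46: row 4 → {P,S} = (k, N) ✓
Q=A23: rows 5, 8 → {P,S} = (s, O), (s, O) ✓
Q=A24: rows 7, 9 → {P,S} = (u, F), (u, F) ✓
Q=A35: row 12 → {P,S} = (m, G) ✓
Q=A48: row 13 → {P,S} = (r, K) ✓
Q=A56: row 14 → {P,S} = (n, E) ✓
The only Q value with inconsistent RHS is Q=A26.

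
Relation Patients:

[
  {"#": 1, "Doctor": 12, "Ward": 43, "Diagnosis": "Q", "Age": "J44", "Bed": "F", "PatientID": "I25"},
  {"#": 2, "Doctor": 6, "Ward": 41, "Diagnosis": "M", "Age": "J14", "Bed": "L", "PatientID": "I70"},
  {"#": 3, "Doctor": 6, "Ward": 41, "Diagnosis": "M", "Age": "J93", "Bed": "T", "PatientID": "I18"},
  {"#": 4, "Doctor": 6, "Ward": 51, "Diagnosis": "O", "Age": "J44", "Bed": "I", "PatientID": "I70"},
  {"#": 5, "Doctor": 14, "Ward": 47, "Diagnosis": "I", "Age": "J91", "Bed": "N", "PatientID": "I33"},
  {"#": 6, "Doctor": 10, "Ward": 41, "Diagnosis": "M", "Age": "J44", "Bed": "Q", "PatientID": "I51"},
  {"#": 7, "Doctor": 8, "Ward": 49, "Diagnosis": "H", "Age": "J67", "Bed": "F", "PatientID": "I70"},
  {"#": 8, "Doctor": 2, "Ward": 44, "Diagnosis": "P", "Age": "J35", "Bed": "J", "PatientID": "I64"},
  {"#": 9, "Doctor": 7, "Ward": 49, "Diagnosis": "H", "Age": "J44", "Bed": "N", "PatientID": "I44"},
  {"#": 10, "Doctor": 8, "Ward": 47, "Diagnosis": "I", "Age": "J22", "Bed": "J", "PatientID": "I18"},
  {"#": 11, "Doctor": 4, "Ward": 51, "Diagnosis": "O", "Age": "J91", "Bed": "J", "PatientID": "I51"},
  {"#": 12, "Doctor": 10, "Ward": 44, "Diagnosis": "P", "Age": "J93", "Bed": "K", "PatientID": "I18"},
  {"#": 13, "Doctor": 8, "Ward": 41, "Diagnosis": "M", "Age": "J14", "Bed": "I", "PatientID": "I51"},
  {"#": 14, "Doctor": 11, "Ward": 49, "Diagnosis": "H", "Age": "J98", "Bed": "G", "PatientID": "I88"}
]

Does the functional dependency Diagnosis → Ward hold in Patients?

Yes

Diagnosis=Q: row 1 → Ward = 43 ✓
Diagnosis=M: rows 2, 3, 6, 13 → Ward = 41, 41, 41, 41 ✓
Diagnosis=O: rows 4, 11 → Ward = 51, 51 ✓
Diagnosis=I: rows 5, 10 → Ward = 47, 47 ✓
Diagnosis=H: rows 7, 9, 14 → Ward = 49, 49, 49 ✓
Diagnosis=P: rows 8, 12 → Ward = 44, 44 ✓
Every Diagnosis value is associated with a single Ward value, so Diagnosis → Ward holds.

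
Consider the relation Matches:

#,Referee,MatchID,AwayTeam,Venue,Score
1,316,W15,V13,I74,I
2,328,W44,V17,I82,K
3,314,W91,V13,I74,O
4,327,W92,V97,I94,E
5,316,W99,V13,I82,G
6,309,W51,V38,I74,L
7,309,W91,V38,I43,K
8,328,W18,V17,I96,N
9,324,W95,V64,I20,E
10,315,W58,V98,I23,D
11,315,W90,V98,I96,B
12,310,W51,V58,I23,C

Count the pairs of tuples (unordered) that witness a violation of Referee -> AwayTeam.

0

Referee=316: all 2 rows agree on AwayTeam — 0 pairs.
Referee=328: all 2 rows agree on AwayTeam — 0 pairs.
Referee=309: all 2 rows agree on AwayTeam — 0 pairs.
Referee=315: all 2 rows agree on AwayTeam — 0 pairs.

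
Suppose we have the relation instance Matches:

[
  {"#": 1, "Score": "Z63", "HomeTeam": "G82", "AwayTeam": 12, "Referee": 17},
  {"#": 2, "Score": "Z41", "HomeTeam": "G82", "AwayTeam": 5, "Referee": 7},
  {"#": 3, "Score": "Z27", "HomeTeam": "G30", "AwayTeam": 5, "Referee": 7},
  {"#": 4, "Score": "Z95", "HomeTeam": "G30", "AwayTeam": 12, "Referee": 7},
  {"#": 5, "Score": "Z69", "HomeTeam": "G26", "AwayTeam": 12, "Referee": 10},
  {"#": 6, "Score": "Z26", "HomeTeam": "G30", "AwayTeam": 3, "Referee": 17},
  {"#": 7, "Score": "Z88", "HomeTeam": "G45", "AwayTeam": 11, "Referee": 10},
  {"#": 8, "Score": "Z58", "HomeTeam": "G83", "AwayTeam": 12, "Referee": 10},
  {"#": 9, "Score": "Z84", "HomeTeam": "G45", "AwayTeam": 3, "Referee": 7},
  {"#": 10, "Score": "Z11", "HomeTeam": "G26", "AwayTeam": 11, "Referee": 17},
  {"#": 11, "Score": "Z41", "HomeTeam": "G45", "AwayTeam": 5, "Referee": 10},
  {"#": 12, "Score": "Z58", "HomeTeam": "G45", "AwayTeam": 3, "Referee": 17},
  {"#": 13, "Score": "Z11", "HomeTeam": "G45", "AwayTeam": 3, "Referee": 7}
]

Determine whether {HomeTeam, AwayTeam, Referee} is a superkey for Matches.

Rows 9 and 13 have the same {HomeTeam, AwayTeam, Referee} value (HomeTeam=G45, AwayTeam=3, Referee=7) but are distinct tuples, so {HomeTeam, AwayTeam, Referee} does not determine every attribute — not a superkey.

No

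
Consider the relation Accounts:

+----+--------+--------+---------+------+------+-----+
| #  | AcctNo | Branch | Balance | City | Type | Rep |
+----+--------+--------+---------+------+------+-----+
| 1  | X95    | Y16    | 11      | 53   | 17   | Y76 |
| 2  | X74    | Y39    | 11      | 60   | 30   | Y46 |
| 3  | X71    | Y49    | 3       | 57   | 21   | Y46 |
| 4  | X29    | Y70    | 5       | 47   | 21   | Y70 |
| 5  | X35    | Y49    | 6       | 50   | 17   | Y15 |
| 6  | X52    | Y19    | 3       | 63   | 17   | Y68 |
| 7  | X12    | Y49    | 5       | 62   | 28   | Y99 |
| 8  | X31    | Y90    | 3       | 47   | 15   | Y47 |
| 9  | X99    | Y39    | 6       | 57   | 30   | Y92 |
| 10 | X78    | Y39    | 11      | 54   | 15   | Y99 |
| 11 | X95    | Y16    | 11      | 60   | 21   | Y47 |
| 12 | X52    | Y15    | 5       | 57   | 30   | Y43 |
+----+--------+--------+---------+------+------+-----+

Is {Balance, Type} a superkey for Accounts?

Yes

All 12 rows have distinct {Balance, Type} values, so {Balance, Type} → (all attributes) holds and {Balance, Type} is a superkey.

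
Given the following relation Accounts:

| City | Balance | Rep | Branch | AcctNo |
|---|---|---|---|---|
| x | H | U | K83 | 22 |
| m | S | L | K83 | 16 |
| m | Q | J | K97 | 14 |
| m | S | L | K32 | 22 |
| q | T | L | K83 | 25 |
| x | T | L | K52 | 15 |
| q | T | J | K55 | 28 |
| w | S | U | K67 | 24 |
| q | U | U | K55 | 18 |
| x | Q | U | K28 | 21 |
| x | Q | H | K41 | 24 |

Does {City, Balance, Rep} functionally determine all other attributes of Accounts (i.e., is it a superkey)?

Two distinct rows share (City=m, Balance=S, Rep=L), so {City, Balance, Rep} does not determine every attribute — not a superkey.

No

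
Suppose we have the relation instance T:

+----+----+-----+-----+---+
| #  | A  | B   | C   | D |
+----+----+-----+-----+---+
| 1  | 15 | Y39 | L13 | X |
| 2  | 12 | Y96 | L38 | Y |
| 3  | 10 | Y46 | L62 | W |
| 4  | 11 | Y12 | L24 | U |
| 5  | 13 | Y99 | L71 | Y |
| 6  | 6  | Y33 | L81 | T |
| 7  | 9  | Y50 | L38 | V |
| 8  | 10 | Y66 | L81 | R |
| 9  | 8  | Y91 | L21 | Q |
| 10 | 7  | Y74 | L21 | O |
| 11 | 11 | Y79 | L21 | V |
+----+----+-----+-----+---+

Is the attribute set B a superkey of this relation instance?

Yes

All 11 rows have distinct B values, so B → (all attributes) holds and B is a superkey.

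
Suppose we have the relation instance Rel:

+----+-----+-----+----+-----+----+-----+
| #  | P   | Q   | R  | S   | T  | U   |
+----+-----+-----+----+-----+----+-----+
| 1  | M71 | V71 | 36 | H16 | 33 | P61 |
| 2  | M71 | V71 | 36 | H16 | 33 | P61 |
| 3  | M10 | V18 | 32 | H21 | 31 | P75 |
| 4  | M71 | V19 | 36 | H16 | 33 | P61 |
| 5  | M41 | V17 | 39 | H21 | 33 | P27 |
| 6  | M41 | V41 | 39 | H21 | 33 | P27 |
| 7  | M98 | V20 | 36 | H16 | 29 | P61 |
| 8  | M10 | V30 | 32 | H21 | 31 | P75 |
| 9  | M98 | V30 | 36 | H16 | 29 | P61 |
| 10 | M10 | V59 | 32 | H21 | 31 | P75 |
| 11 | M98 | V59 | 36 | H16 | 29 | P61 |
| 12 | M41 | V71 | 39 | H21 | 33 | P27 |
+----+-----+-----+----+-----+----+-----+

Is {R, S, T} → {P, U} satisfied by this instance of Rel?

(R=36, S=H16, T=33): rows 1, 2, 4 → {P,U} = (M71, P61), (M71, P61), (M71, P61) ✓
(R=32, S=H21, T=31): rows 3, 8, 10 → {P,U} = (M10, P75), (M10, P75), (M10, P75) ✓
(R=39, S=H21, T=33): rows 5, 6, 12 → {P,U} = (M41, P27), (M41, P27), (M41, P27) ✓
(R=36, S=H16, T=29): rows 7, 9, 11 → {P,U} = (M98, P61), (M98, P61), (M98, P61) ✓
Every {R, S, T} value is associated with a single {P, U} value, so {R, S, T} → {P, U} holds.

Yes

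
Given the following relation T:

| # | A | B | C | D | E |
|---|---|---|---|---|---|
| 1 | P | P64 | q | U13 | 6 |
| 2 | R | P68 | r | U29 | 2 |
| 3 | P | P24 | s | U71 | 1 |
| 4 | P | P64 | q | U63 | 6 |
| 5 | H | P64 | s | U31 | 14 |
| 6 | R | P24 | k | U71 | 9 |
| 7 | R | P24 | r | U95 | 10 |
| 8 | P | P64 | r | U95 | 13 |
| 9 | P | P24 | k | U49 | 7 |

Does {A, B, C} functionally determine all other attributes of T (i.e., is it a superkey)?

Rows 1 and 4 have the same {A, B, C} value (A=P, B=P64, C=q) but are distinct tuples, so {A, B, C} does not determine every attribute — not a superkey.

No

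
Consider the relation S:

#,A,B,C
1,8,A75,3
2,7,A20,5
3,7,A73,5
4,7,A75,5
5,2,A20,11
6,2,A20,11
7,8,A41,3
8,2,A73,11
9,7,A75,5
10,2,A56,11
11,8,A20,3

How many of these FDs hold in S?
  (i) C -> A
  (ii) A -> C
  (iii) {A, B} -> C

(i) C -> A: every LHS value maps to a single RHS value — holds.
(ii) A -> C: every LHS value maps to a single RHS value — holds.
(iii) {A, B} -> C: every LHS value maps to a single RHS value — holds.
3 of the 3 dependencies hold.

3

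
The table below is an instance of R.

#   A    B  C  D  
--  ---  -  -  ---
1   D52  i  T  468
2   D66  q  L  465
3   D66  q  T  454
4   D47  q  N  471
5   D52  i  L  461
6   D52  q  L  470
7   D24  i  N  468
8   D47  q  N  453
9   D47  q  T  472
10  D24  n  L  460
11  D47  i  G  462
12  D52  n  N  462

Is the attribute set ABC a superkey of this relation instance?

No

Rows 4 and 8 have the same ABC value (A=D47, B=q, C=N) but are distinct tuples, so ABC does not determine every attribute — not a superkey.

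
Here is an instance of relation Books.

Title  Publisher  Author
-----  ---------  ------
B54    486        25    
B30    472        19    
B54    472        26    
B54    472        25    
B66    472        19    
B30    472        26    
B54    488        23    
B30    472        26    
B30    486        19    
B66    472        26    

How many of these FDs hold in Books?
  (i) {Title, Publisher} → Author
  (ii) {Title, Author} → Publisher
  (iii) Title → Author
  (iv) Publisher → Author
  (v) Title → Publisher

0

(i) {Title, Publisher} → Author: (Title=B30, Publisher=472): 3 rows → Author takes values {19, 26} — violation; (Title=B54, Publisher=472): 2 rows → Author takes values {26, 25} — violation; (Title=B66, Publisher=472): 2 rows → Author takes values {19, 26} — violation — fails.
(ii) {Title, Author} → Publisher: (Title=B54, Author=25): 2 rows → Publisher takes values {486, 472} — violation; (Title=B30, Author=19): 2 rows → Publisher takes values {472, 486} — violation — fails.
(iii) Title → Author: Title=B54: 4 rows → Author takes values {25, 26, 23} — violation; Title=B30: 4 rows → Author takes values {19, 26} — violation; Title=B66: 2 rows → Author takes values {19, 26} — violation — fails.
(iv) Publisher → Author: Publisher=486: 2 rows → Author takes values {25, 19} — violation; Publisher=472: 7 rows → Author takes values {19, 26, 25} — violation — fails.
(v) Title → Publisher: Title=B54: 4 rows → Publisher takes values {486, 472, 488} — violation; Title=B30: 4 rows → Publisher takes values {472, 486} — violation — fails.
None of the 5 dependencies hold.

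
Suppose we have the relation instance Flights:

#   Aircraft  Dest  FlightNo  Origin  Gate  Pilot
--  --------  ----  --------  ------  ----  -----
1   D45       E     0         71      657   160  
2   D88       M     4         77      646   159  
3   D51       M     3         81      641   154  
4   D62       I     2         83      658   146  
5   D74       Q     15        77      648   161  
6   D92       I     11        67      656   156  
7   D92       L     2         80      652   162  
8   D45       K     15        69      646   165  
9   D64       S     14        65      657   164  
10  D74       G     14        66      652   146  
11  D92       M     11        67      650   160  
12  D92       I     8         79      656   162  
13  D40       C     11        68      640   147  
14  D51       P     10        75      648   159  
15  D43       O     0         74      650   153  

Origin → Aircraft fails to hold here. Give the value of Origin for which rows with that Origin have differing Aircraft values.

77

Origin=71: row 1 → Aircraft = D45 ✓
Origin=77: rows 2, 5 → Aircraft takes values {D88, D74} — violation
Origin=81: row 3 → Aircraft = D51 ✓
Origin=83: row 4 → Aircraft = D62 ✓
Origin=67: rows 6, 11 → Aircraft = D92, D92 ✓
Origin=80: row 7 → Aircraft = D92 ✓
Origin=69: row 8 → Aircraft = D45 ✓
Origin=65: row 9 → Aircraft = D64 ✓
Origin=66: row 10 → Aircraft = D74 ✓
Origin=79: row 12 → Aircraft = D92 ✓
Origin=68: row 13 → Aircraft = D40 ✓
Origin=75: row 14 → Aircraft = D51 ✓
Origin=74: row 15 → Aircraft = D43 ✓
The only Origin value with inconsistent Aircraft is Origin=77.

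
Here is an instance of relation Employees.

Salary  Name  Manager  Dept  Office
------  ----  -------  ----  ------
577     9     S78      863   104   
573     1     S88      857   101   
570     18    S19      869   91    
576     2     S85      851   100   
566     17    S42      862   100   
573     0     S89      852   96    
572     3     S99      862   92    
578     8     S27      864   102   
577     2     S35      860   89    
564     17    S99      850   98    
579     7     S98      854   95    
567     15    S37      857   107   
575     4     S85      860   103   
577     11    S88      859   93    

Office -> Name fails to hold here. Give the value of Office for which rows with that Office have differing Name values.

100

Office=104: 1 row → Name = 9 ✓
Office=101: 1 row → Name = 1 ✓
Office=91: 1 row → Name = 18 ✓
Office=100: 2 rows → Name takes values {2, 17} — violation
Office=96: 1 row → Name = 0 ✓
Office=92: 1 row → Name = 3 ✓
Office=102: 1 row → Name = 8 ✓
Office=89: 1 row → Name = 2 ✓
Office=98: 1 row → Name = 17 ✓
Office=95: 1 row → Name = 7 ✓
Office=107: 1 row → Name = 15 ✓
Office=103: 1 row → Name = 4 ✓
Office=93: 1 row → Name = 11 ✓
The only Office value with inconsistent Name is Office=100.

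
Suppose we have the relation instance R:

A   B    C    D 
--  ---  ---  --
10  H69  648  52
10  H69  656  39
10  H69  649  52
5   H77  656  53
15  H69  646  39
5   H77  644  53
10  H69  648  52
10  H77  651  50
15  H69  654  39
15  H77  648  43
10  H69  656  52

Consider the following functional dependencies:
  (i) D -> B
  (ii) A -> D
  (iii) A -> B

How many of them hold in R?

1

(i) D -> B: every LHS value maps to a single RHS value — holds.
(ii) A -> D: A=10: 6 rows → D takes values {52, 39, 50} — violation; A=15: 3 rows → D takes values {39, 43} — violation — fails.
(iii) A -> B: A=10: 6 rows → B takes values {H69, H77} — violation; A=15: 3 rows → B takes values {H69, H77} — violation — fails.
1 of the 3 dependencies holds.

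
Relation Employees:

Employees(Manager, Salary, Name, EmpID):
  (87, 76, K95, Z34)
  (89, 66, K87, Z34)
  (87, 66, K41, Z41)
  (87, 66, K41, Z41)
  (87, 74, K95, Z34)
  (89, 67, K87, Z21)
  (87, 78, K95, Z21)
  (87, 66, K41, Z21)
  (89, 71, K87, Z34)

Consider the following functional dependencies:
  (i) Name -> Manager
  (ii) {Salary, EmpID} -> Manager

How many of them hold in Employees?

(i) Name -> Manager: every LHS value maps to a single RHS value — holds.
(ii) {Salary, EmpID} -> Manager: every LHS value maps to a single RHS value — holds.
2 of the 2 dependencies hold.

2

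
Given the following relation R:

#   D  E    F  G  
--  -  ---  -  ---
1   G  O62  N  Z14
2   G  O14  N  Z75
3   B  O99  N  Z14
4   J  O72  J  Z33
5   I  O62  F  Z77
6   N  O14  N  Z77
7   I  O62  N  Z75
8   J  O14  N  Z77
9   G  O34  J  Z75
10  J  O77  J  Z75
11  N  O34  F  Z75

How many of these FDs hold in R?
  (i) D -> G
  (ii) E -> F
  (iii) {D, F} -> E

(i) D -> G: D=G: rows 1, 2, 9 → G takes values {Z14, Z75} — violation; D=J: rows 4, 8, 10 → G takes values {Z33, Z77, Z75} — violation; D=I: rows 5, 7 → G takes values {Z77, Z75} — violation; D=N: rows 6, 11 → G takes values {Z77, Z75} — violation — fails.
(ii) E -> F: E=O62: rows 1, 5, 7 → F takes values {N, F} — violation; E=O34: rows 9, 11 → F takes values {J, F} — violation — fails.
(iii) {D, F} -> E: (D=G, F=N): rows 1, 2 → E takes values {O62, O14} — violation; (D=J, F=J): rows 4, 10 → E takes values {O72, O77} — violation — fails.
None of the 3 dependencies hold.

0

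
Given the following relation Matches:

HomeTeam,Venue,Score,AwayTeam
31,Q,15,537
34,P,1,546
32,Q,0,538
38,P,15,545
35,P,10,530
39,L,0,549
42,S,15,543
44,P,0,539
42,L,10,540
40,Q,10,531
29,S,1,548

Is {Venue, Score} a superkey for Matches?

Yes

All 11 rows have distinct {Venue, Score} values, so {Venue, Score} → (all attributes) holds and {Venue, Score} is a superkey.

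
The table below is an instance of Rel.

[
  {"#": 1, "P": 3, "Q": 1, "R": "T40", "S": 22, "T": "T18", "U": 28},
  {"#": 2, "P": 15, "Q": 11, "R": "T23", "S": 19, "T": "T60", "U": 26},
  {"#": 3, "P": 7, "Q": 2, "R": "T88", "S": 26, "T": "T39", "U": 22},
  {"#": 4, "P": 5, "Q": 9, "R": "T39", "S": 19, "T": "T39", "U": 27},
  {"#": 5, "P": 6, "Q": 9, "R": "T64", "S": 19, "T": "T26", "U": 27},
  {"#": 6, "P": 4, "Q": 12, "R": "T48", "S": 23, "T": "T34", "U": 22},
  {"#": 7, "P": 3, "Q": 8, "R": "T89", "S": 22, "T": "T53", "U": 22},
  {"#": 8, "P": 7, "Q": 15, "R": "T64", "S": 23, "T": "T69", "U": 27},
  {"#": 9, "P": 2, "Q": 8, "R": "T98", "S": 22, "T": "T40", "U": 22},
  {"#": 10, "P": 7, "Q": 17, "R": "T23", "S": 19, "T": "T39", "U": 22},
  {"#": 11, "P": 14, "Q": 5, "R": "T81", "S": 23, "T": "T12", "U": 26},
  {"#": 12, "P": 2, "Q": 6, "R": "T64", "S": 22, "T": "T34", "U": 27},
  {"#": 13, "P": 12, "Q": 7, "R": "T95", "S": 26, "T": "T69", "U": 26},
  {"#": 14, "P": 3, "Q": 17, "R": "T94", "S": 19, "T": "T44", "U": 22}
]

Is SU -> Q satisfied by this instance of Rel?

(S=22, U=28): row 1 → Q = 1 ✓
(S=19, U=26): row 2 → Q = 11 ✓
(S=26, U=22): row 3 → Q = 2 ✓
(S=19, U=27): rows 4, 5 → Q = 9, 9 ✓
(S=23, U=22): row 6 → Q = 12 ✓
(S=22, U=22): rows 7, 9 → Q = 8, 8 ✓
(S=23, U=27): row 8 → Q = 15 ✓
(S=19, U=22): rows 10, 14 → Q = 17, 17 ✓
(S=23, U=26): row 11 → Q = 5 ✓
(S=22, U=27): row 12 → Q = 6 ✓
(S=26, U=26): row 13 → Q = 7 ✓
Every SU value is associated with a single Q value, so SU -> Q holds.

Yes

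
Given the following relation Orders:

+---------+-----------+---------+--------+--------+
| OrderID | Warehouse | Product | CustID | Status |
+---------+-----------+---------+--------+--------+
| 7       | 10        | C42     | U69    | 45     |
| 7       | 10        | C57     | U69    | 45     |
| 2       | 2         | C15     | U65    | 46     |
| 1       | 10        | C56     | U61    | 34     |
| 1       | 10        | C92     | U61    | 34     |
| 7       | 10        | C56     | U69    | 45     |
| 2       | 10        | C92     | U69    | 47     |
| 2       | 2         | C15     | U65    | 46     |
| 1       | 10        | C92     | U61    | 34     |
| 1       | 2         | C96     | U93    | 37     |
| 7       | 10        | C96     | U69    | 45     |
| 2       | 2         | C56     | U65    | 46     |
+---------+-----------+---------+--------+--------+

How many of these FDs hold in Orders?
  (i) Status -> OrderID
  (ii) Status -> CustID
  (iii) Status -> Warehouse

(i) Status -> OrderID: every LHS value maps to a single RHS value — holds.
(ii) Status -> CustID: every LHS value maps to a single RHS value — holds.
(iii) Status -> Warehouse: every LHS value maps to a single RHS value — holds.
3 of the 3 dependencies hold.

3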